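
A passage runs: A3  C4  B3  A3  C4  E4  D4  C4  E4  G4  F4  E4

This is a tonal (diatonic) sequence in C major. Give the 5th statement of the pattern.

With a 4-note motive the entries are A3, C4, E4, each up a 3rd from the previous.
Extending up a 3rd: G4 → B4.
From B4 the diatonic shape gives B4 D5 C5 B4.

B4 D5 C5 B4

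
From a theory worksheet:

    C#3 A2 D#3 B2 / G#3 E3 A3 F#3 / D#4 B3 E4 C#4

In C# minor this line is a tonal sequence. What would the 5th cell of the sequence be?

E5 C#5 F#5 D#5

Unit = 4 notes; the statements start on C#3, G#3, D#4, moving up a 5th each time.
Carrying on: A4 → E5.
Statement 5 starts on E5 and keeps the same diatonic contour: E5 C#5 F#5 D#5.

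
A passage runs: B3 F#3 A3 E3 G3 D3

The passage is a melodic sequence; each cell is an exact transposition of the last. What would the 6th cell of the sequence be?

Db3 Ab2

The 2-note cells begin on B3, A3, G3 — each down a 2nd from the last.
Continuing the starts: F3 → Eb3 → Db3.
From Db3 the exact shape gives Db3 Ab2.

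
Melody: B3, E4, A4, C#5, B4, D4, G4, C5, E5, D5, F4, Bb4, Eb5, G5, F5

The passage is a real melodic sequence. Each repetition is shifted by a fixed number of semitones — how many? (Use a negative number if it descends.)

The 5-note cells begin on B3, D4, F4 — each up a 3rd from the last.
Counting half-steps from B3 to D4: 3.

3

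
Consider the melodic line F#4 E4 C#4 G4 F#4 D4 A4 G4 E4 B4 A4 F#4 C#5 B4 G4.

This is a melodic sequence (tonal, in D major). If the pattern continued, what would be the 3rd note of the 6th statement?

A4

Grouping in 3s, the 3rd note of each cell is C#4, D4, E4, F#4, G4.
Each moves up a 2nd; the next is A4.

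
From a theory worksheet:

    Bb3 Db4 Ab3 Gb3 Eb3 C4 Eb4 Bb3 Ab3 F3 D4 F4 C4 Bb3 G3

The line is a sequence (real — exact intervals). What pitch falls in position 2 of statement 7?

The unit is 5 notes. Position-2 pitches of the 3 shown cells: Db4, Eb4, F4.
Extending up a 2nd: G4 → A4 → B4 → C#5.

C#5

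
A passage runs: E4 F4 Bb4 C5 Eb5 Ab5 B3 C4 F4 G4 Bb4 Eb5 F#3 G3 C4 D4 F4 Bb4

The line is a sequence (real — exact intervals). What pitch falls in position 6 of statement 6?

The unit is 6 notes. Position-6 pitches of the 3 shown cells: Ab5, Eb5, Bb4.
Extending down a 4th: F4 → C4 → G3.

G3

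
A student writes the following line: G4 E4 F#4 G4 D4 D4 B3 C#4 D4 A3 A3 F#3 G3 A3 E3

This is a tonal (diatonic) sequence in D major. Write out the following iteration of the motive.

With a 5-note motive the entries are G4, D4, A3, each down a 4th from the previous.
From E3 the diatonic shape gives E3 C#3 D3 E3 B2.

E3 C#3 D3 E3 B2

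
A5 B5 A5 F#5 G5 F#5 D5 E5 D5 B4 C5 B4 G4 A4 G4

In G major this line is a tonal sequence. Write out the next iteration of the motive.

With a 3-note motive the entries are A5, F#5, D5, B4, G4, each down a 3rd from the previous.
So cell 6 is E4 F#4 E4.

E4 F#4 E4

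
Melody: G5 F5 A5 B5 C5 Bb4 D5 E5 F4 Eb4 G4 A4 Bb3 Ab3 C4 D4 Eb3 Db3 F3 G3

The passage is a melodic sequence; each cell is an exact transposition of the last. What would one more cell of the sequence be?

With a 4-note motive the entries are G5, C5, F4, Bb3, Eb3, each down a 5th from the previous.
Statement 6 starts on Ab2 and keeps the same exact contour: Ab2 Gb2 Bb2 C3.

Ab2 Gb2 Bb2 C3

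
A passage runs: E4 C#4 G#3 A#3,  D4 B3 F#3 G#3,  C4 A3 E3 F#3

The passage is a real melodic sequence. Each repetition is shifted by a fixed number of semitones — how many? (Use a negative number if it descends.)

With a 4-note motive the entries are E4, D4, C4, each down a 2nd from the previous.
E4→D4 is 62 − 64 = -2 semitones.

-2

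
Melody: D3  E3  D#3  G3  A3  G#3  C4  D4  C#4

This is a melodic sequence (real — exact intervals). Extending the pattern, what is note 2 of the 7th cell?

With 3-note cells, note 2 of each statement runs E3, A3, D4.
Carrying that up a 4th forward: G4 → C5 → F5 → Bb5.

Bb5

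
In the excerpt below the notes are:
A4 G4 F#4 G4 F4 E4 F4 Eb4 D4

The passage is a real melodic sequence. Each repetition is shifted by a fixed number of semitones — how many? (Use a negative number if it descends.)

-2

The 3-note cells begin on A4, G4, F4 — each down a 2nd from the last.
A4 to G4 spans -2 semitones.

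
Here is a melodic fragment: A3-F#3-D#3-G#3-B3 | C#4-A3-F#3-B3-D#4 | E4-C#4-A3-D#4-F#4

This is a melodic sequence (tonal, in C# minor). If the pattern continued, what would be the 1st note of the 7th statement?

F#5

Grouping in 5s, the 1st note of each cell is A3, C#4, E4.
Each moves up a 3rd. Continuing: G#4 → B4 → D#5 → F#5.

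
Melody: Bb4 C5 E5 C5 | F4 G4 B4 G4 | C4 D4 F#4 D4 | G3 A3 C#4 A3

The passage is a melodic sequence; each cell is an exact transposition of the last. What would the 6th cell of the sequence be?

Taking 4-note groups, the heads are Bb4, F4, C4, G3: the pattern moves down a 4th.
Extending down a 4th: D3 → A2.
So cell 6 is A2 B2 D#3 B2.

A2 B2 D#3 B2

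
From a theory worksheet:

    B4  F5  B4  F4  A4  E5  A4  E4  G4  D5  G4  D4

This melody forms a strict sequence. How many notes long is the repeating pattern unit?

4

12 notes total. Splitting into 3 groups of 4:
B4 F5 B4 F4 | A4 E5 A4 E4 | G4 D5 G4 D4
Each cell is the previous one down a 2nd — so the unit is 4 notes.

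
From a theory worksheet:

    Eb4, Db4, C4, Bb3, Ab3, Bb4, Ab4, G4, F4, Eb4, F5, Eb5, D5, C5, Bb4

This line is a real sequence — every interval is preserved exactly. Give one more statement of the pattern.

C6 Bb5 A5 G5 F5

The 5-note cells begin on Eb4, Bb4, F5 — each up a 5th from the last.
Statement 4 starts on C6 and keeps the same exact contour: C6 Bb5 A5 G5 F5.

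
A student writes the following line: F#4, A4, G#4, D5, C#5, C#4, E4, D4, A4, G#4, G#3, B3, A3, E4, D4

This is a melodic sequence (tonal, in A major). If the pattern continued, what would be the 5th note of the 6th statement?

B2

With 5-note cells, note 5 of each statement runs C#5, G#4, D4.
Carrying that down a 4th forward: A3 → E3 → B2.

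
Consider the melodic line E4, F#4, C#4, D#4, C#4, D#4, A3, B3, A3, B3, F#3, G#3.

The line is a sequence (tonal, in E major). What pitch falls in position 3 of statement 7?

E2

The unit is 4 notes. Position-3 pitches of the 3 shown cells: C#4, A3, F#3.
Extending down a 3rd: D#3 → B2 → G#2 → E2.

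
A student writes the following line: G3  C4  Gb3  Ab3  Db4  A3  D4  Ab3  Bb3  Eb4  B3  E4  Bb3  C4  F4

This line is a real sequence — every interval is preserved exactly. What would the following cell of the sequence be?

Unit = 5 notes; the statements start on G3, A3, B3, moving up a 2nd each time.
So cell 4 is C#4 F#4 C4 D4 G4.

C#4 F#4 C4 D4 G4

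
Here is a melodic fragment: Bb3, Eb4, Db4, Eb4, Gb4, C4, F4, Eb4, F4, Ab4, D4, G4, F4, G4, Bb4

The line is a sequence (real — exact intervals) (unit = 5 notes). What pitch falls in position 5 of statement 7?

The unit is 5 notes. Position-5 pitches of the 3 shown cells: Gb4, Ab4, Bb4.
Carrying that up a 2nd forward: C5 → D5 → E5 → F#5.

F#5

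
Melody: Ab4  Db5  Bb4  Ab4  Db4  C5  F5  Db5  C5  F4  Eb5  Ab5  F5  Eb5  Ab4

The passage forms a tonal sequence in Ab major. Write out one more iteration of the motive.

G5 C6 Ab5 G5 C5

Unit = 5 notes; the statements start on Ab4, C5, Eb5, moving up a 3rd each time.
Statement 4 starts on G5 and keeps the same diatonic contour: G5 C6 Ab5 G5 C5.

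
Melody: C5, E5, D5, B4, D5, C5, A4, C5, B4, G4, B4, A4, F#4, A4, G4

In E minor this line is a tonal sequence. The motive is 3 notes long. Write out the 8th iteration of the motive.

Taking 3-note groups, the heads are C5, B4, A4, G4, F#4: the pattern moves down a 2nd.
Extending down a 2nd: E4 → D4 → C4.
So cell 8 is C4 E4 D4.

C4 E4 D4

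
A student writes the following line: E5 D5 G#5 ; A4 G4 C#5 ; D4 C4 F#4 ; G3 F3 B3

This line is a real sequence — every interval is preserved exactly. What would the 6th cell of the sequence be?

The 3-note cells begin on E5, A4, D4, G3 — each down a 5th from the last.
Continuing the starts: C3 → F2.
Statement 6 starts on F2 and keeps the same exact contour: F2 Eb2 A2.

F2 Eb2 A2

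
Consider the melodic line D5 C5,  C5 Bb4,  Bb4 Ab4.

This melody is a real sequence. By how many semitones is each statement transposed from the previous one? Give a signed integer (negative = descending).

-2

Unit = 2 notes; the statements start on D5, C5, Bb4, moving down a 2nd each time.
D5 to C5 spans -2 semitones.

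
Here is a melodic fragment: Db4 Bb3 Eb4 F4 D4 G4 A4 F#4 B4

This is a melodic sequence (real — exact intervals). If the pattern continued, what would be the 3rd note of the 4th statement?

D#5

Grouping in 3s, the 3rd note of each cell is Eb4, G4, B4.
From B4, up a 3rd gives D#5.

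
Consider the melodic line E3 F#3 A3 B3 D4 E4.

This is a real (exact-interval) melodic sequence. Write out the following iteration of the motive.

With a 2-note motive the entries are E3, A3, D4, each up a 4th from the previous.
From G4 the exact shape gives G4 A4.

G4 A4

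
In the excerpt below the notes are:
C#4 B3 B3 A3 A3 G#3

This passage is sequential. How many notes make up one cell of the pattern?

2

Try groups of 2 (3 cells in 6 notes):
C#4 B3 | B3 A3 | A3 G#3
Each cell is the previous one down a 2nd — so the unit is 2 notes.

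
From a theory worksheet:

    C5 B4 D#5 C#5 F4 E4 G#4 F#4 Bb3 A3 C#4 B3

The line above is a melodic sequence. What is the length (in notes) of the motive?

4

Try groups of 4 (3 cells in 12 notes):
C5 B4 D#5 C#5 | F4 E4 G#4 F#4 | Bb3 A3 C#4 B3
Every group is a transposition down a 5th of the one before; no shorter unit works.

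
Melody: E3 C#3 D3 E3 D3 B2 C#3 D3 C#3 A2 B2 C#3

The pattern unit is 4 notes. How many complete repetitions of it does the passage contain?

12 notes in groups of 4 gives 12/4 = 3 statements.
Starts: E3, D3, C#3 — each down a 2nd.

3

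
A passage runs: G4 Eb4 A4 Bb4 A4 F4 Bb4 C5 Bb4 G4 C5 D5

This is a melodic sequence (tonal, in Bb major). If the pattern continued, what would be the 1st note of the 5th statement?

D5

The unit is 4 notes. Position-1 pitches of the 3 shown cells: G4, A4, Bb4.
Carrying that up a 2nd forward: C5 → D5.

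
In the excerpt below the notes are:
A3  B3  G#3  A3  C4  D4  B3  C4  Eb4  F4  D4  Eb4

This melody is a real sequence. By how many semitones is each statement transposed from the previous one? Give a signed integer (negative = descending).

Taking 4-note groups, the heads are A3, C4, Eb4: the pattern moves up a 3rd.
Counting half-steps from A3 to C4: 3.

3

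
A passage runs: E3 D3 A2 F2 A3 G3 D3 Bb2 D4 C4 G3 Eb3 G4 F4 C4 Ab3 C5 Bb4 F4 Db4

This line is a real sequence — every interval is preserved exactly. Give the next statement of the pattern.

F5 Eb5 Bb4 Gb4

With a 4-note motive the entries are E3, A3, D4, G4, C5, each up a 4th from the previous.
Statement 6 starts on F5 and keeps the same exact contour: F5 Eb5 Bb4 Gb4.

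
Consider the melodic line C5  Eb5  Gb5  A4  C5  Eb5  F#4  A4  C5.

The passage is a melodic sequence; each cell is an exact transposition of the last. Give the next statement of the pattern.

D#4 F#4 A4

The 3-note cells begin on C5, A4, F#4 — each down a 3rd from the last.
So cell 4 is D#4 F#4 A4.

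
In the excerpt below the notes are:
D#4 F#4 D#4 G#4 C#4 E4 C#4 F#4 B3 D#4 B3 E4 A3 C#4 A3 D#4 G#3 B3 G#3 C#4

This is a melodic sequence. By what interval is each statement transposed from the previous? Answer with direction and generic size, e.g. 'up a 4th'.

Taking 4-note groups, the heads are D#4, C#4, B3, A3, G#3: the pattern moves down a 2nd.
From D#4 to C#4: down a 2nd.

down a 2nd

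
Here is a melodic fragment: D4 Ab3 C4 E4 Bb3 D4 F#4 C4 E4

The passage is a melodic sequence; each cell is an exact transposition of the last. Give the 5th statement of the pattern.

The 3-note cells begin on D4, E4, F#4 — each up a 2nd from the last.
Carrying on: G#4 → A#4.
So cell 5 is A#4 E4 G#4.

A#4 E4 G#4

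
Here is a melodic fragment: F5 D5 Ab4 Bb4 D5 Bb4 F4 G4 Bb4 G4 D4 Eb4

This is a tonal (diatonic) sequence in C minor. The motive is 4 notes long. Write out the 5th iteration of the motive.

Eb4 C4 G3 Ab3

Taking 4-note groups, the heads are F5, D5, Bb4: the pattern moves down a 3rd.
Carrying on: G4 → Eb4.
So cell 5 is Eb4 C4 G3 Ab3.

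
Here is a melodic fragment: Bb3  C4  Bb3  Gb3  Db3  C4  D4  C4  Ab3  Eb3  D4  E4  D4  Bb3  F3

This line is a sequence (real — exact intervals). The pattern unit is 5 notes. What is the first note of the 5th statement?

The 5-note cells begin on Bb3, C4, D4 — each up a 2nd from the last.
Continuing: E4 → F#4. Statement 5 starts on F#4.

F#4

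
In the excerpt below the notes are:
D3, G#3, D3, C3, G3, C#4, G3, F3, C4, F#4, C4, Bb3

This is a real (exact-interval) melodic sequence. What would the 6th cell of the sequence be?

The 4-note cells begin on D3, G3, C4 — each up a 4th from the last.
Carrying on: F4 → Bb4 → Eb5.
Statement 6 starts on Eb5 and keeps the same exact contour: Eb5 A5 Eb5 Db5.

Eb5 A5 Eb5 Db5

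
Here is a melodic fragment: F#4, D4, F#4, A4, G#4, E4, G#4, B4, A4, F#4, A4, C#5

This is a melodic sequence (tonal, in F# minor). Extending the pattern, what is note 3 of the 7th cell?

The unit is 4 notes. Position-3 pitches of the 3 shown cells: F#4, G#4, A4.
Carrying that up a 2nd forward: B4 → C#5 → D5 → E5.

E5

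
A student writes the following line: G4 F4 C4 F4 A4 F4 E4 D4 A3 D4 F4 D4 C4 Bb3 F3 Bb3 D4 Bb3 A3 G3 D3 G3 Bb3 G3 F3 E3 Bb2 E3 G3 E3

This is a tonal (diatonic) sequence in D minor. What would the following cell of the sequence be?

D3 C3 G2 C3 E3 C3

Taking 6-note groups, the heads are G4, E4, C4, A3, F3: the pattern moves down a 3rd.
So cell 6 is D3 C3 G2 C3 E3 C3.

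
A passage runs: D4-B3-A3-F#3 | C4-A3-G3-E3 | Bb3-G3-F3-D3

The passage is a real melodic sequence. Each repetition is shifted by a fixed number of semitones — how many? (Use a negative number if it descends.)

-2

With a 4-note motive the entries are D4, C4, Bb3, each down a 2nd from the previous.
D4 to C4 spans -2 semitones.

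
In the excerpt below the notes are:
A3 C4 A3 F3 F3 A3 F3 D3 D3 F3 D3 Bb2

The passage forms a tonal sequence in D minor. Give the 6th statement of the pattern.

E2 G2 E2 C2

Unit = 4 notes; the statements start on A3, F3, D3, moving down a 3rd each time.
Continuing the starts: Bb2 → G2 → E2.
So cell 6 is E2 G2 E2 C2.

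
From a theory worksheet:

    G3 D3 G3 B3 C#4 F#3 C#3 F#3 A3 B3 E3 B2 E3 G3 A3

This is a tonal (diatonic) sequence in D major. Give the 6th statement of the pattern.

B2 F#2 B2 D3 E3

The 5-note cells begin on G3, F#3, E3 — each down a 2nd from the last.
Carrying on: D3 → C#3 → B2.
From B2 the diatonic shape gives B2 F#2 B2 D3 E3.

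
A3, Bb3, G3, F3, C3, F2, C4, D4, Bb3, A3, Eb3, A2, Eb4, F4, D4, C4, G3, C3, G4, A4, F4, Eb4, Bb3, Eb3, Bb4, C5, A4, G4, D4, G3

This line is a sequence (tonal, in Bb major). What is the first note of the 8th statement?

Taking 6-note groups, the heads are A3, C4, Eb4, G4, Bb4: the pattern moves up a 3rd.
Continuing: D5 → F5 → A5. Statement 8 starts on A5.

A5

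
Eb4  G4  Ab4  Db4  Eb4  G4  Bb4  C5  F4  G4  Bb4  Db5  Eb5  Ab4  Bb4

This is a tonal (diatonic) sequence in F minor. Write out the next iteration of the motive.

Db5 F5 G5 C5 Db5

Taking 5-note groups, the heads are Eb4, G4, Bb4: the pattern moves up a 3rd.
From Db5 the diatonic shape gives Db5 F5 G5 C5 Db5.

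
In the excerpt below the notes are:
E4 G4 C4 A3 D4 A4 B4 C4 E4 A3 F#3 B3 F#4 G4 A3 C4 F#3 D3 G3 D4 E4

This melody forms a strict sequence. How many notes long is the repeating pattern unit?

21 notes total. Splitting into 3 groups of 7:
E4 G4 C4 A3 D4 A4 B4 | C4 E4 A3 F#3 B3 F#4 G4 | A3 C4 F#3 D3 G3 D4 E4
Every group is a transposition down a 3rd of the one before; no shorter unit works.

7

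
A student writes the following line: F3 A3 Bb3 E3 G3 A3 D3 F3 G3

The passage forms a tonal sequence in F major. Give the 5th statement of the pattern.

Unit = 3 notes; the statements start on F3, E3, D3, moving down a 2nd each time.
Carrying on: C3 → Bb2.
From Bb2 the diatonic shape gives Bb2 D3 E3.

Bb2 D3 E3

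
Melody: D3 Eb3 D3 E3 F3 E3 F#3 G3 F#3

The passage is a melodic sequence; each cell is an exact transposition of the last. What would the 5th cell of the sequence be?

The 3-note cells begin on D3, E3, F#3 — each up a 2nd from the last.
Extending up a 2nd: G#3 → A#3.
Statement 5 starts on A#3 and keeps the same exact contour: A#3 B3 A#3.

A#3 B3 A#3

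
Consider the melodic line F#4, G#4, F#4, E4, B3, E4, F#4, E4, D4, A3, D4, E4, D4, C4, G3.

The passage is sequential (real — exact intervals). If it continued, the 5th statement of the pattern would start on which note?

Taking 5-note groups, the heads are F#4, E4, D4: the pattern moves down a 2nd.
Continuing: C4 → Bb3. Statement 5 starts on Bb3.

Bb3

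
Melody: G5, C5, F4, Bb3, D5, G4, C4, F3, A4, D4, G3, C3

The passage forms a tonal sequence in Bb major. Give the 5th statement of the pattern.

Bb3 Eb3 A2 D2

The 4-note cells begin on G5, D5, A4 — each down a 4th from the last.
Continuing the starts: Eb4 → Bb3.
From Bb3 the diatonic shape gives Bb3 Eb3 A2 D2.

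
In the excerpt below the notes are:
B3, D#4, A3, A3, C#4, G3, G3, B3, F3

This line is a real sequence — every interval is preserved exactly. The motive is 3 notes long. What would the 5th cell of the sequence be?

Taking 3-note groups, the heads are B3, A3, G3: the pattern moves down a 2nd.
Carrying on: F3 → Eb3.
From Eb3 the exact shape gives Eb3 G3 Db3.

Eb3 G3 Db3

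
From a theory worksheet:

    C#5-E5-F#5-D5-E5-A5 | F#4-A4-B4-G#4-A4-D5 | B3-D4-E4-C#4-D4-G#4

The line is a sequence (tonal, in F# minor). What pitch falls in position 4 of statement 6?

E2

Grouping in 6s, the 4th note of each cell is D5, G#4, C#4.
Each moves down a 5th. Continuing: F#3 → B2 → E2.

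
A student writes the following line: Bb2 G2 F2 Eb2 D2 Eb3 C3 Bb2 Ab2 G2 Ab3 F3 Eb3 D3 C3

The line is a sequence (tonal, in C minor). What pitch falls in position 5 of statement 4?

F3

With 5-note cells, note 5 of each statement runs D2, G2, C3.
Each moves up a 4th; the next is F3.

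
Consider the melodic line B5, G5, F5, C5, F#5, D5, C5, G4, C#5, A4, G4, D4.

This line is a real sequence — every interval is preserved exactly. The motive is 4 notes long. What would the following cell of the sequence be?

With a 4-note motive the entries are B5, F#5, C#5, each down a 4th from the previous.
From G#4 the exact shape gives G#4 E4 D4 A3.

G#4 E4 D4 A3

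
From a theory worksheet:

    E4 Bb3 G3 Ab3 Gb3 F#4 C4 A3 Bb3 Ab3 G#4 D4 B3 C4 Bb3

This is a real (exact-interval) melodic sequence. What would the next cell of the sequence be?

Taking 5-note groups, the heads are E4, F#4, G#4: the pattern moves up a 2nd.
From A#4 the exact shape gives A#4 E4 C#4 D4 C4.

A#4 E4 C#4 D4 C4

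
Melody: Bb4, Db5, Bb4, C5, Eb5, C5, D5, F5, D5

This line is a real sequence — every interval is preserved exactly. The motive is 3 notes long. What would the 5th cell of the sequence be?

F#5 A5 F#5

The 3-note cells begin on Bb4, C5, D5 — each up a 2nd from the last.
Carrying on: E5 → F#5.
From F#5 the exact shape gives F#5 A5 F#5.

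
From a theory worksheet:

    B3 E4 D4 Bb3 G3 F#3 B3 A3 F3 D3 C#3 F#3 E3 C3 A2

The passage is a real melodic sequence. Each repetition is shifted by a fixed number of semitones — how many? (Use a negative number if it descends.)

Taking 5-note groups, the heads are B3, F#3, C#3: the pattern moves down a 4th.
B3 to F#3 spans -5 semitones.

-5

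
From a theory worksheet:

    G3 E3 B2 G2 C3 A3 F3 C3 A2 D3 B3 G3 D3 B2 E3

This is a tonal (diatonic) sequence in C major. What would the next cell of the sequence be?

C4 A3 E3 C3 F3

With a 5-note motive the entries are G3, A3, B3, each up a 2nd from the previous.
Statement 4 starts on C4 and keeps the same diatonic contour: C4 A3 E3 C3 F3.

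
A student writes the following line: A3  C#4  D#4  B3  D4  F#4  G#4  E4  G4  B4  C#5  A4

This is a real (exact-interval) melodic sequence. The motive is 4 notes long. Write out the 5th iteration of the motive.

F5 A5 B5 G5

The 4-note cells begin on A3, D4, G4 — each up a 4th from the last.
Extending up a 4th: C5 → F5.
From F5 the exact shape gives F5 A5 B5 G5.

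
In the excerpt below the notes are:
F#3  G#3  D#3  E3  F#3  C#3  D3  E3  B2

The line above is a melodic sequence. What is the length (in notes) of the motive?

9 notes total. Splitting into 3 groups of 3:
F#3 G#3 D#3 | E3 F#3 C#3 | D3 E3 B2
Each cell is the previous one down a 2nd — so the unit is 3 notes.

3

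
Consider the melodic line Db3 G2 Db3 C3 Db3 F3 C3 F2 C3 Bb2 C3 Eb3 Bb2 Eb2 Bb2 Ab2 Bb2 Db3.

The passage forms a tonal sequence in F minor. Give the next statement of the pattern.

Ab2 Db2 Ab2 G2 Ab2 C3

With a 6-note motive the entries are Db3, C3, Bb2, each down a 2nd from the previous.
So cell 4 is Ab2 Db2 Ab2 G2 Ab2 C3.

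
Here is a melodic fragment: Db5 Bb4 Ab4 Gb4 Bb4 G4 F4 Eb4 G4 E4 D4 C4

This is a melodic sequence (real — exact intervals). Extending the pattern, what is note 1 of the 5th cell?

Grouping in 4s, the 1st note of each cell is Db5, Bb4, G4.
Carrying that down a 3rd forward: E4 → C#4.

C#4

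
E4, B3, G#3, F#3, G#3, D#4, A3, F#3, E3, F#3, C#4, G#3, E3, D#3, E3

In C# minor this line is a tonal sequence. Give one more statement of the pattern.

Unit = 5 notes; the statements start on E4, D#4, C#4, moving down a 2nd each time.
From B3 the diatonic shape gives B3 F#3 D#3 C#3 D#3.

B3 F#3 D#3 C#3 D#3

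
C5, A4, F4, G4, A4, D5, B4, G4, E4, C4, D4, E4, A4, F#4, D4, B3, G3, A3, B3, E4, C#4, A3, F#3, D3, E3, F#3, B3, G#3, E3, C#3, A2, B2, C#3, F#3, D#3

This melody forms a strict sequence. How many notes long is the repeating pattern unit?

Try groups of 7 (5 cells in 35 notes):
C5 A4 F4 G4 A4 D5 B4 | G4 E4 C4 D4 E4 A4 F#4 | D4 B3 G3 A3 B3 E4 C#4 | A3 F#3 D3 E3 F#3 B3 G#3 | E3 C#3 A2 B2 C#3 F#3 D#3
That's a consistent down a 4th shift per cell, and no other grouping gives one.

7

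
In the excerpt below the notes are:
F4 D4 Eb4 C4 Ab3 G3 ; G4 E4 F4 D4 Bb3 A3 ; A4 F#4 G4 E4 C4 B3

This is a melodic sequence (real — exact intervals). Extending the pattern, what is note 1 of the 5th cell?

The unit is 6 notes. Position-1 pitches of the 3 shown cells: F4, G4, A4.
Each moves up a 2nd. Continuing: B4 → C#5.

C#5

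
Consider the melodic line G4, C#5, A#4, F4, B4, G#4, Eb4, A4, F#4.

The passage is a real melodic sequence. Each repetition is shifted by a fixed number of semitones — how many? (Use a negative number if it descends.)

-2

With a 3-note motive the entries are G4, F4, Eb4, each down a 2nd from the previous.
G4 to F4 spans -2 semitones.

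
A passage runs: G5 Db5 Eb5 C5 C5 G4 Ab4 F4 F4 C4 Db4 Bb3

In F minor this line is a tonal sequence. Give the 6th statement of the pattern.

Ab2 Eb2 F2 Db2

The 4-note cells begin on G5, C5, F4 — each down a 5th from the last.
Continuing the starts: Bb3 → Eb3 → Ab2.
From Ab2 the diatonic shape gives Ab2 Eb2 F2 Db2.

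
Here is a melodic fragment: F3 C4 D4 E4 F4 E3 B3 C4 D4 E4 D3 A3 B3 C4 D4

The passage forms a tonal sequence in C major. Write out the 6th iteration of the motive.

Unit = 5 notes; the statements start on F3, E3, D3, moving down a 2nd each time.
Extending down a 2nd: C3 → B2 → A2.
From A2 the diatonic shape gives A2 E3 F3 G3 A3.

A2 E3 F3 G3 A3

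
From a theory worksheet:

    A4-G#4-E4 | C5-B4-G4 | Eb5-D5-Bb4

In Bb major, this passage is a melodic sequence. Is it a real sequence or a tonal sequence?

real

Each cell has the same semitone pattern (-1, -4) — intervals are preserved exactly.
And G#4 lies outside Bb major, so the sequence is real rather than tonal.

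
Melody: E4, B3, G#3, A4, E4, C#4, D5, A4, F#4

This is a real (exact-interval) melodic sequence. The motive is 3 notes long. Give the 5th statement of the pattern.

The 3-note cells begin on E4, A4, D5 — each up a 4th from the last.
Carrying on: G5 → C6.
From C6 the exact shape gives C6 G5 E5.

C6 G5 E5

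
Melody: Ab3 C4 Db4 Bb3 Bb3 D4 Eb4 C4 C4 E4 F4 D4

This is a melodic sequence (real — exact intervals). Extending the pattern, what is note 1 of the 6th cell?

With 4-note cells, note 1 of each statement runs Ab3, Bb3, C4.
Extending up a 2nd: D4 → E4 → F#4.

F#4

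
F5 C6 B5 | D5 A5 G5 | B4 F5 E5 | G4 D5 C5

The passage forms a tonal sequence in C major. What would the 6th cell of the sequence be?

C4 G4 F4

With a 3-note motive the entries are F5, D5, B4, G4, each down a 3rd from the previous.
Continuing the starts: E4 → C4.
So cell 6 is C4 G4 F4.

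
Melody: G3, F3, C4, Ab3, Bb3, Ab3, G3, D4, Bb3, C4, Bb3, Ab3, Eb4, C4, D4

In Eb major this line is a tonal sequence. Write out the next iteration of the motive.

C4 Bb3 F4 D4 Eb4

Taking 5-note groups, the heads are G3, Ab3, Bb3: the pattern moves up a 2nd.
So cell 4 is C4 Bb3 F4 D4 Eb4.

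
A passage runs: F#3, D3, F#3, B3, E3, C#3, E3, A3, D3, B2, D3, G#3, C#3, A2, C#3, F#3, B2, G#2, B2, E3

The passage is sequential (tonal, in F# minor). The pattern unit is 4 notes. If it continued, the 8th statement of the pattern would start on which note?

With a 4-note motive the entries are F#3, E3, D3, C#3, B2, each down a 2nd from the previous.
Continuing: A2 → G#2 → F#2. Statement 8 starts on F#2.

F#2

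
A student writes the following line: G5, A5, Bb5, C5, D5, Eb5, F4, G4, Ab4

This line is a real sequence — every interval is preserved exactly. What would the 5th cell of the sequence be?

Eb3 F3 Gb3

Unit = 3 notes; the statements start on G5, C5, F4, moving down a 5th each time.
Extending down a 5th: Bb3 → Eb3.
Statement 5 starts on Eb3 and keeps the same exact contour: Eb3 F3 Gb3.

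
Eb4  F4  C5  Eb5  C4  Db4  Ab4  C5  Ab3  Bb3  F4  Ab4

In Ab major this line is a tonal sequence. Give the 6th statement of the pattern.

The 4-note cells begin on Eb4, C4, Ab3 — each down a 3rd from the last.
Extending down a 3rd: F3 → Db3 → Bb2.
From Bb2 the diatonic shape gives Bb2 C3 G3 Bb3.

Bb2 C3 G3 Bb3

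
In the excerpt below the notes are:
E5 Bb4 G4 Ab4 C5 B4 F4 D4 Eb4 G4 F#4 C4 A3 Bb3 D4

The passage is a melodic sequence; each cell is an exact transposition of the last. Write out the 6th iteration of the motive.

D#3 A2 F#2 G2 B2

With a 5-note motive the entries are E5, B4, F#4, each down a 4th from the previous.
Carrying on: C#4 → G#3 → D#3.
Statement 6 starts on D#3 and keeps the same exact contour: D#3 A2 F#2 G2 B2.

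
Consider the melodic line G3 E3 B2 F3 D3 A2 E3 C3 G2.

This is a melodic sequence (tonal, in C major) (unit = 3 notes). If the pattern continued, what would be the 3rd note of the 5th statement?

Grouping in 3s, the 3rd note of each cell is B2, A2, G2.
Each moves down a 2nd. Continuing: F2 → E2.

E2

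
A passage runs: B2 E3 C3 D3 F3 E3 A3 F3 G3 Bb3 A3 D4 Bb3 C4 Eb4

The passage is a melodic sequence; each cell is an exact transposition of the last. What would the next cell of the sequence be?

The 5-note cells begin on B2, E3, A3 — each up a 4th from the last.
Statement 4 starts on D4 and keeps the same exact contour: D4 G4 Eb4 F4 Ab4.

D4 G4 Eb4 F4 Ab4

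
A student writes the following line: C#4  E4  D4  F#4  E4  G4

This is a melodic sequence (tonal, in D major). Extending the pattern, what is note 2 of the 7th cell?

D5

The unit is 2 notes. Position-2 pitches of the 3 shown cells: E4, F#4, G4.
Each moves up a 2nd. Continuing: A4 → B4 → C#5 → D5.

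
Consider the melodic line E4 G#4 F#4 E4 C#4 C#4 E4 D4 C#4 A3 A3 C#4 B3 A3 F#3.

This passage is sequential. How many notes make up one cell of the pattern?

Try groups of 5 (3 cells in 15 notes):
E4 G#4 F#4 E4 C#4 | C#4 E4 D4 C#4 A3 | A3 C#4 B3 A3 F#3
That's a consistent down a 3rd shift per cell, and no other grouping gives one.

5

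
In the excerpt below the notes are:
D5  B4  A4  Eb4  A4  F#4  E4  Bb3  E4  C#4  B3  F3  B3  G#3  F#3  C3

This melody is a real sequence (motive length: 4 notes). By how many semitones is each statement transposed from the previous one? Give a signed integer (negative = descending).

The 4-note cells begin on D5, A4, E4, B3 — each down a 4th from the last.
Counting half-steps from D5 to A4: -5.

-5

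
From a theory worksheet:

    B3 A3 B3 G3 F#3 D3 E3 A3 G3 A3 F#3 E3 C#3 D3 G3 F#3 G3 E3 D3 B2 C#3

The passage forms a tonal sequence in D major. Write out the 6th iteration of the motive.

D3 C#3 D3 B2 A2 F#2 G2

Unit = 7 notes; the statements start on B3, A3, G3, moving down a 2nd each time.
Carrying on: F#3 → E3 → D3.
So cell 6 is D3 C#3 D3 B2 A2 F#2 G2.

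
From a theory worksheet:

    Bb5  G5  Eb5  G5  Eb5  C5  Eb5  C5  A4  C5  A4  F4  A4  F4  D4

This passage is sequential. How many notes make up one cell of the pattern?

3

There are 15 notes; a 3-note unit gives 5 cells:
Bb5 G5 Eb5 | G5 Eb5 C5 | Eb5 C5 A4 | C5 A4 F4 | A4 F4 D4
That's a consistent down a 3rd shift per cell, and no other grouping gives one.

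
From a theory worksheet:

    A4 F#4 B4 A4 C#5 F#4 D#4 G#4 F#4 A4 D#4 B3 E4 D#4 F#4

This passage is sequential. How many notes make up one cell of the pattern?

5

There are 15 notes; a 5-note unit gives 3 cells:
A4 F#4 B4 A4 C#5 | F#4 D#4 G#4 F#4 A4 | D#4 B3 E4 D#4 F#4
Each cell is the previous one down a 3rd — so the unit is 5 notes.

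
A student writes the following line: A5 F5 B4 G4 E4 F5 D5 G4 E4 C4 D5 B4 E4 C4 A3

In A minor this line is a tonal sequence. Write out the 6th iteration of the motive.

Taking 5-note groups, the heads are A5, F5, D5: the pattern moves down a 3rd.
Continuing the starts: B4 → G4 → E4.
So cell 6 is E4 C4 F3 D3 B2.

E4 C4 F3 D3 B2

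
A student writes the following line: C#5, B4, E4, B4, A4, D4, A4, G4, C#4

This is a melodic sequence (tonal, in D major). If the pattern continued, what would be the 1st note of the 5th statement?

F#4

With 3-note cells, note 1 of each statement runs C#5, B4, A4.
Extending down a 2nd: G4 → F#4.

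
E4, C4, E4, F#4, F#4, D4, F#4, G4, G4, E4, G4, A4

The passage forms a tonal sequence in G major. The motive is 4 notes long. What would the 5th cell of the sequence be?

Taking 4-note groups, the heads are E4, F#4, G4: the pattern moves up a 2nd.
Carrying on: A4 → B4.
Statement 5 starts on B4 and keeps the same diatonic contour: B4 G4 B4 C5.

B4 G4 B4 C5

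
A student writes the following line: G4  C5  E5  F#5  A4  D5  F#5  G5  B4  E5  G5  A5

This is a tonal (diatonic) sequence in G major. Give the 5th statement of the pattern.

Taking 4-note groups, the heads are G4, A4, B4: the pattern moves up a 2nd.
Carrying on: C5 → D5.
So cell 5 is D5 G5 B5 C6.

D5 G5 B5 C6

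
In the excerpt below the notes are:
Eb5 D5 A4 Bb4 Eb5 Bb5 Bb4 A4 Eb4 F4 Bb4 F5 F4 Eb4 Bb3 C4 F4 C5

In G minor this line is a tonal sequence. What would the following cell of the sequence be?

Taking 6-note groups, the heads are Eb5, Bb4, F4: the pattern moves down a 4th.
From C4 the diatonic shape gives C4 Bb3 F3 G3 C4 G4.

C4 Bb3 F3 G3 C4 G4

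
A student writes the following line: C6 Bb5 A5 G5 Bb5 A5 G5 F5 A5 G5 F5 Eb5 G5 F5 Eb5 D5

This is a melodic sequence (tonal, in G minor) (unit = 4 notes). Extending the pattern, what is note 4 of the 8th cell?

G4

With 4-note cells, note 4 of each statement runs G5, F5, Eb5, D5.
Each moves down a 2nd. Continuing: C5 → Bb4 → A4 → G4.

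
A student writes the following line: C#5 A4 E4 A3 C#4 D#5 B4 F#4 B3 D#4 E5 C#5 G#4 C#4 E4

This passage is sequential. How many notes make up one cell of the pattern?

There are 15 notes; a 5-note unit gives 3 cells:
C#5 A4 E4 A3 C#4 | D#5 B4 F#4 B3 D#4 | E5 C#5 G#4 C#4 E4
Each cell is the previous one up a 2nd — so the unit is 5 notes.

5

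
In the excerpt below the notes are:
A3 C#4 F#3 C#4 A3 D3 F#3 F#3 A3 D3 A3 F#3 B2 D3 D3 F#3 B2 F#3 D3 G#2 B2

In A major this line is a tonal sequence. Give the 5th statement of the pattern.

G#2 B2 E2 B2 G#2 C#2 E2

With a 7-note motive the entries are A3, F#3, D3, each down a 3rd from the previous.
Continuing the starts: B2 → G#2.
So cell 5 is G#2 B2 E2 B2 G#2 C#2 E2.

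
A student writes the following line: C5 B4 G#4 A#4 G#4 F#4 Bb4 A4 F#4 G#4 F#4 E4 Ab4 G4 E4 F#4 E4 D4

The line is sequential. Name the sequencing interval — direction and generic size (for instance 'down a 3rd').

The 6-note cells begin on C5, Bb4, Ab4 — each down a 2nd from the last.
From C5 to Bb4: down a 2nd.

down a 2nd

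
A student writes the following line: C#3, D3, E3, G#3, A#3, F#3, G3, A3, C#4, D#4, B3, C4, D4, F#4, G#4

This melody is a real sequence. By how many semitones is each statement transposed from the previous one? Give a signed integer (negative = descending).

With a 5-note motive the entries are C#3, F#3, B3, each up a 4th from the previous.
C#3→F#3 is 54 − 49 = 5 semitones.

5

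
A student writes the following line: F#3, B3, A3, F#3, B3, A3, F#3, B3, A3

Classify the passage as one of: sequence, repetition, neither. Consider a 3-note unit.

repetition

Each 3-note cell is identical (F#3 B3 A3), restated at the same pitch.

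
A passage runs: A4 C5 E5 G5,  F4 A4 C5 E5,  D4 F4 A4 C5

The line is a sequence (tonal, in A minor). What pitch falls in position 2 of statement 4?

The unit is 4 notes. Position-2 pitches of the 3 shown cells: C5, A4, F4.
One more down a 3rd gives D4.

D4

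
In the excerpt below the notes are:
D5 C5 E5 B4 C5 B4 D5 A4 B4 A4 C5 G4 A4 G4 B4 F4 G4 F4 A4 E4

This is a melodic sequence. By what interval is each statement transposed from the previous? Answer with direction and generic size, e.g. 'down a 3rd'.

Taking 4-note groups, the heads are D5, C5, B4, A4, G4: the pattern moves down a 2nd.
D5 to C5 is down a 2nd.

down a 2nd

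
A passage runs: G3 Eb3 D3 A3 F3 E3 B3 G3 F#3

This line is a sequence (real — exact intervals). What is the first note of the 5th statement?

With a 3-note motive the entries are G3, A3, B3, each up a 2nd from the previous.
Continuing: C#4 → D#4. Statement 5 starts on D#4.

D#4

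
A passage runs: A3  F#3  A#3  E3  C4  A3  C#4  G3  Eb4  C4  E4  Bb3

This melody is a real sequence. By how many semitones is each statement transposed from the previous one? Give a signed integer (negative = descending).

With a 4-note motive the entries are A3, C4, Eb4, each up a 3rd from the previous.
A3 to C4 spans +3 semitones.

3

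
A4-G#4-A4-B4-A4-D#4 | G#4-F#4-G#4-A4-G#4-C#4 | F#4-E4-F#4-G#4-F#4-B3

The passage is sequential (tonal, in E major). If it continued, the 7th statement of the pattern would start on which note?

With a 6-note motive the entries are A4, G#4, F#4, each down a 2nd from the previous.
Extending the heads down a 2nd: E4 → D#4 → C#4 → B3.

B3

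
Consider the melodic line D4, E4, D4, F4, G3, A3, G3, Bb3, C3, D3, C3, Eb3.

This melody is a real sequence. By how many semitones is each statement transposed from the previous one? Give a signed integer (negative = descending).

The 4-note cells begin on D4, G3, C3 — each down a 5th from the last.
D4→G3 is 55 − 62 = -7 semitones.

-7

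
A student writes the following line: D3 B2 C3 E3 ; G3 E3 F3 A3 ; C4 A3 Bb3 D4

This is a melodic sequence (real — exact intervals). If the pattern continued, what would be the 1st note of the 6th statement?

With 4-note cells, note 1 of each statement runs D3, G3, C4.
Carrying that up a 4th forward: F4 → Bb4 → Eb5.

Eb5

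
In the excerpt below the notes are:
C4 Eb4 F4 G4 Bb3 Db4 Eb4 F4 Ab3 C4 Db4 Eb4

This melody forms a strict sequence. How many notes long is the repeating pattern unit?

4

12 notes total. Splitting into 3 groups of 4:
C4 Eb4 F4 G4 | Bb3 Db4 Eb4 F4 | Ab3 C4 Db4 Eb4
Every group is a transposition down a 2nd of the one before; no shorter unit works.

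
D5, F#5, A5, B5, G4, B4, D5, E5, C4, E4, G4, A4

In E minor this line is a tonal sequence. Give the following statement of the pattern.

F#3 A3 C4 D4

The 4-note cells begin on D5, G4, C4 — each down a 5th from the last.
So cell 4 is F#3 A3 C4 D4.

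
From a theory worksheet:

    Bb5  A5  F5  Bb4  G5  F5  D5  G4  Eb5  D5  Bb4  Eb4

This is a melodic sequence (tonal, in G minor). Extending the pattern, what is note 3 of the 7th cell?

Grouping in 4s, the 3rd note of each cell is F5, D5, Bb4.
Carrying that down a 3rd forward: G4 → Eb4 → C4 → A3.

A3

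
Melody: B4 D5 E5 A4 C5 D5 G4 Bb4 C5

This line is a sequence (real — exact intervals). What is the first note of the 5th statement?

Eb4

With a 3-note motive the entries are B4, A4, G4, each down a 2nd from the previous.
Extending the heads down a 2nd: F4 → Eb4.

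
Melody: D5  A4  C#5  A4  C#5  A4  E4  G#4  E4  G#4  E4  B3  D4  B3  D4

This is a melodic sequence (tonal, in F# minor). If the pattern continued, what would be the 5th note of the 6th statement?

B2

The unit is 5 notes. Position-5 pitches of the 3 shown cells: C#5, G#4, D4.
Extending down a 4th: A3 → E3 → B2.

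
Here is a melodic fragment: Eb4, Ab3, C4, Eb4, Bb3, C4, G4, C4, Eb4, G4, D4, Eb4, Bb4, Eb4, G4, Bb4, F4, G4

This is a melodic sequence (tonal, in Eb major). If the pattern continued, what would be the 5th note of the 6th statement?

With 6-note cells, note 5 of each statement runs Bb3, D4, F4.
Each moves up a 3rd. Continuing: Ab4 → C5 → Eb5.

Eb5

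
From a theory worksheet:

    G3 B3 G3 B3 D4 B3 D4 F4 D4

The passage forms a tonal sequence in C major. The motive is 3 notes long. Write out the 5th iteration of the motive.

A4 C5 A4

Unit = 3 notes; the statements start on G3, B3, D4, moving up a 3rd each time.
Extending up a 3rd: F4 → A4.
Statement 5 starts on A4 and keeps the same diatonic contour: A4 C5 A4.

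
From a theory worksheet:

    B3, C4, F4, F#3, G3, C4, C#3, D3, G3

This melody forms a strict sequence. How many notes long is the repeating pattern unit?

There are 9 notes; a 3-note unit gives 3 cells:
B3 C4 F4 | F#3 G3 C4 | C#3 D3 G3
Every group is a transposition down a 4th of the one before; no shorter unit works.

3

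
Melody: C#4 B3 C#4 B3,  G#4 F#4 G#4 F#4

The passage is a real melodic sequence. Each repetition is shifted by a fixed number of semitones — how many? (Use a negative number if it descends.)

7

With a 4-note motive the entries are C#4, G#4, each up a 5th from the previous.
C#4 to G#4 spans +7 semitones.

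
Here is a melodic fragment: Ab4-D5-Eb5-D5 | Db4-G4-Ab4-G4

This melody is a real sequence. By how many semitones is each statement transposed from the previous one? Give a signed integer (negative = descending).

Taking 4-note groups, the heads are Ab4, Db4: the pattern moves down a 5th.
Ab4 to Db4 spans -7 semitones.

-7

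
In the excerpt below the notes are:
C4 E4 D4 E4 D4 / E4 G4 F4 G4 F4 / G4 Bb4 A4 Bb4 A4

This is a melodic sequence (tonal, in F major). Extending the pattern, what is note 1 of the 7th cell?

With 5-note cells, note 1 of each statement runs C4, E4, G4.
Carrying that up a 3rd forward: Bb4 → D5 → F5 → A5.

A5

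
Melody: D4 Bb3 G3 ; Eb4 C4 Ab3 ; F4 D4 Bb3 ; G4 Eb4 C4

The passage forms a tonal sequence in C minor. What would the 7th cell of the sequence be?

C5 Ab4 F4

The 3-note cells begin on D4, Eb4, F4, G4 — each up a 2nd from the last.
Extending up a 2nd: Ab4 → Bb4 → C5.
Statement 7 starts on C5 and keeps the same diatonic contour: C5 Ab4 F4.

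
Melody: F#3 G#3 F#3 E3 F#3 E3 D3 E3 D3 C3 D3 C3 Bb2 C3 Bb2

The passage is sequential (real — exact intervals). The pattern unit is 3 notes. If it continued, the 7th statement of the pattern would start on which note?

Taking 3-note groups, the heads are F#3, E3, D3, C3, Bb2: the pattern moves down a 2nd.
Continuing: Ab2 → Gb2. Statement 7 starts on Gb2.

Gb2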